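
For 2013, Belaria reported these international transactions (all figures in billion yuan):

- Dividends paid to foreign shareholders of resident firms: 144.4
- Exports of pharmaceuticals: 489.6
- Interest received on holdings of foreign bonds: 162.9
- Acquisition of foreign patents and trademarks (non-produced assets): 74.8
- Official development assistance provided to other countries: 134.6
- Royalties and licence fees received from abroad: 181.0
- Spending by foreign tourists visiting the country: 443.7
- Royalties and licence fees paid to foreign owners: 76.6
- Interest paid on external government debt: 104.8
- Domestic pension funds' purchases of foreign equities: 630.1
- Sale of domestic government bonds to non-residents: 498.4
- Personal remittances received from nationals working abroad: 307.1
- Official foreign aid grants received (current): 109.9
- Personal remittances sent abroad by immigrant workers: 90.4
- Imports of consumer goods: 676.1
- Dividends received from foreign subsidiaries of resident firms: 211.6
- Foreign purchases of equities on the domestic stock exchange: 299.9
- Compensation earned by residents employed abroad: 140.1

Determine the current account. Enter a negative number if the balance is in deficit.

Goods: -676.1 + 489.6 = -186.5
Services: 181.0 + 443.7 - 76.6 = 548.1
Primary income: 162.9 - 104.8 - 144.4 + 211.6 + 140.1 = 265.4
Secondary income: -134.6 + 307.1 + 109.9 - 90.4 = 192.0
Current account = (-186.5) + 548.1 + 265.4 + 192.0 = 819.0
(Excluded from the current account — capital account: acquisition of foreign patents and trademarks (non-produced assets) 74.8; financial account: domestic pension funds' purchases of foreign equities 630.1, sale of domestic government bonds to non-residents 498.4, foreign purchases of equities on the domestic stock exchange 299.9.)

819.0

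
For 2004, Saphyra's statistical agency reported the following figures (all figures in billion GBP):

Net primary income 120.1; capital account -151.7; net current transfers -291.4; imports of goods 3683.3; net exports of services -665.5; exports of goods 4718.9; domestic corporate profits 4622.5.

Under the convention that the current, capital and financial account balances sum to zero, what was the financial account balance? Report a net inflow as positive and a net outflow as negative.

-47.1

Goods balance = 4718.9 - 3683.3 = 1035.6
Services balance = -665.5
Trade balance (goods + services) = 1035.6 + (-665.5) = 370.1
Net primary income = 120.1
Net secondary income = -291.4
Current account = 370.1 + 120.1 + (-291.4) = 198.8
Financial account = -(198.8 + (-151.7)) = -47.1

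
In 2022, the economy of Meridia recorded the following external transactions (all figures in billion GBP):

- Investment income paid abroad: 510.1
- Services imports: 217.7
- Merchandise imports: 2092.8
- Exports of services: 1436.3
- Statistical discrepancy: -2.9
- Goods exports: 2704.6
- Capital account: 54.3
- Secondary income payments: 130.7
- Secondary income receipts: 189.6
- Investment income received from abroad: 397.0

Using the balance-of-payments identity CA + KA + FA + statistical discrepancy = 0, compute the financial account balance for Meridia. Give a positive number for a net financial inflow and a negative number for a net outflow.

Goods balance = 2704.6 - 2092.8 = 611.8
Services balance = 1436.3 - 217.7 = 1218.6
Trade balance (goods + services) = 611.8 + 1218.6 = 1830.4
Net primary income = 397.0 - 510.1 = -113.1
Net secondary income = 189.6 - 130.7 = 58.9
Current account = 1830.4 + (-113.1) + 58.9 = 1776.2
Financial account = -(1776.2 + 54.3 + (-2.9)) = -1827.6

-1827.6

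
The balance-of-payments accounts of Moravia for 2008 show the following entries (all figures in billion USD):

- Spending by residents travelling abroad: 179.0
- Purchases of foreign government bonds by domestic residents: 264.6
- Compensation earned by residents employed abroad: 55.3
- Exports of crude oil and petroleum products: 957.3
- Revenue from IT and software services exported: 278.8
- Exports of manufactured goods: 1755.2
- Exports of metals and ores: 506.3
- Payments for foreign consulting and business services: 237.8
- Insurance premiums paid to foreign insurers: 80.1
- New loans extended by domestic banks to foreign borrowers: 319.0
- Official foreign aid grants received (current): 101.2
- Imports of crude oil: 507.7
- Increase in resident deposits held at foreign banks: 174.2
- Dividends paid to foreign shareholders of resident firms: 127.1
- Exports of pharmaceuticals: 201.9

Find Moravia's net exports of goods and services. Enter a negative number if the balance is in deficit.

Goods: 201.9 + 506.3 + 1755.2 - 507.7 + 957.3 = 2913.0
Services: -237.8 - 80.1 - 179.0 + 278.8 = -218.1
Trade balance = 2913.0 + (-218.1) = 2694.9
(Excluded from the trade balance — financial account: purchases of foreign government bonds by domestic residents 264.6, new loans extended by domestic banks to foreign borrowers 319.0, increase in resident deposits held at foreign banks 174.2; primary income: compensation earned by residents employed abroad 55.3, dividends paid to foreign shareholders of resident firms 127.1; secondary income: official foreign aid grants received (current) 101.2.)

2694.9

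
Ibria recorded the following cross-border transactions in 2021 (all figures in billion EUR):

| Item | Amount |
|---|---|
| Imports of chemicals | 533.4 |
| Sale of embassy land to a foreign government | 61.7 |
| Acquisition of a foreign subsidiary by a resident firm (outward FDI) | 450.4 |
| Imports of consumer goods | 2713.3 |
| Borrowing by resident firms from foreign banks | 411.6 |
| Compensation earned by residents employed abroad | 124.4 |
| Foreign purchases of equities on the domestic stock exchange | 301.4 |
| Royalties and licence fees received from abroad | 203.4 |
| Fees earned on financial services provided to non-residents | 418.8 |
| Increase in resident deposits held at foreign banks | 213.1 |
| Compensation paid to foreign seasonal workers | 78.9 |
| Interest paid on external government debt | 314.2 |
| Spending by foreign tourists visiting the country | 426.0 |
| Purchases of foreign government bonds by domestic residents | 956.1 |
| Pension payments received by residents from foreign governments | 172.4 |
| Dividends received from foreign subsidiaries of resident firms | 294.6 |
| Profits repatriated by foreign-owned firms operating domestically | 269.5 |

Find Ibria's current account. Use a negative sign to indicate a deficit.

-2269.7

Goods: -533.4 - 2713.3 = -3246.7
Services: 418.8 + 203.4 + 426.0 = 1048.2
Primary income: 294.6 - 78.9 - 314.2 + 124.4 - 269.5 = -243.6
Secondary income: 172.4
Current account = (-3246.7) + 1048.2 + (-243.6) + 172.4 = -2269.7
(Excluded from the current account — capital account: sale of embassy land to a foreign government 61.7; financial account: acquisition of a foreign subsidiary by a resident firm (outward FDI) 450.4, borrowing by resident firms from foreign banks 411.6, foreign purchases of equities on the domestic stock exchange 301.4, increase in resident deposits held at foreign banks 213.1, purchases of foreign government bonds by domestic residents 956.1.)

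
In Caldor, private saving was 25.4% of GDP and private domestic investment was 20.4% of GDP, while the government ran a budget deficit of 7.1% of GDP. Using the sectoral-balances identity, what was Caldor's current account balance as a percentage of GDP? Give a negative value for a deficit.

By the sectoral-balances identity, CA = (S_private - I) + (T - G).
Private balance = 25.4 - 20.4 = 5.0
Government balance (T - G) = -7.1
CA = 5.0 + (-7.1) = -2.1

-2.1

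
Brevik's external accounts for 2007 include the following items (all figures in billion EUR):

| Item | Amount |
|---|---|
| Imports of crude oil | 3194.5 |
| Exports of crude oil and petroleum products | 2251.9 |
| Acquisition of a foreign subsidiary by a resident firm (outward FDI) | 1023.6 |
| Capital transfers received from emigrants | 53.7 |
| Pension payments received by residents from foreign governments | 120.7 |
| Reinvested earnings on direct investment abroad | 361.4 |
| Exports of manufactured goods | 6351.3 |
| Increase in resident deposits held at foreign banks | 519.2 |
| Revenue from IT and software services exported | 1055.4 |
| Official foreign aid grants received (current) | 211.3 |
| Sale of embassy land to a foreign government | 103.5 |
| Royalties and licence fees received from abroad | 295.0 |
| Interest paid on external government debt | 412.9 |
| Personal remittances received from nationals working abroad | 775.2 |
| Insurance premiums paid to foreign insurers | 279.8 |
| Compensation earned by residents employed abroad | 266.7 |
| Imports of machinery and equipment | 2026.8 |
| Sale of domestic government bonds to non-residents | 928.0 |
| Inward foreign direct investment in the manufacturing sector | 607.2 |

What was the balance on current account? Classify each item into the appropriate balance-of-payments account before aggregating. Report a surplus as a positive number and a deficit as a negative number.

5774.9

Goods: 6351.3 + 2251.9 - 3194.5 - 2026.8 = 3381.9
Services: 1055.4 - 279.8 + 295.0 = 1070.6
Primary income: -412.9 + 266.7 + 361.4 = 215.2
Secondary income: 120.7 + 775.2 + 211.3 = 1107.2
Current account = 3381.9 + 1070.6 + 215.2 + 1107.2 = 5774.9
(Excluded from the current account — financial account: acquisition of a foreign subsidiary by a resident firm (outward FDI) 1023.6, increase in resident deposits held at foreign banks 519.2, sale of domestic government bonds to non-residents 928.0, inward foreign direct investment in the manufacturing sector 607.2; capital account: capital transfers received from emigrants 53.7, sale of embassy land to a foreign government 103.5.)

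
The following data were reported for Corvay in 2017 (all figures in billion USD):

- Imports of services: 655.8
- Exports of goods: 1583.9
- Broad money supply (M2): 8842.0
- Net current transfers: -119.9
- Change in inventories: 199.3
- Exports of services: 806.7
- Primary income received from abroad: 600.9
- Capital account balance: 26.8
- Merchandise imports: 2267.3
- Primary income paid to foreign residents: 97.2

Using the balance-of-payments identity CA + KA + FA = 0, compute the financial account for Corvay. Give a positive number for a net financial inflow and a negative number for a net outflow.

121.9

Goods balance = 1583.9 - 2267.3 = -683.4
Services balance = 806.7 - 655.8 = 150.9
Trade balance (goods + services) = -683.4 + 150.9 = -532.5
Net primary income = 600.9 - 97.2 = 503.7
Net secondary income = -119.9
Current account = -532.5 + 503.7 + (-119.9) = -148.7
Financial account = -(-148.7 + 26.8) = 121.9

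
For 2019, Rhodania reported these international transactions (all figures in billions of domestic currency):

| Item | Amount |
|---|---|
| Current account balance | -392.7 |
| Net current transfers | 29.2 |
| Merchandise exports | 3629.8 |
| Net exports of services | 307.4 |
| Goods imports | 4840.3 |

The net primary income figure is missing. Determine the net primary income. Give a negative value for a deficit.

Current account = goods balance + services balance + net primary income + net secondary income
Sum of the known components = -873.9
Net primary income = CA - (known components) = -392.7 - (-873.9) = 481.2

481.2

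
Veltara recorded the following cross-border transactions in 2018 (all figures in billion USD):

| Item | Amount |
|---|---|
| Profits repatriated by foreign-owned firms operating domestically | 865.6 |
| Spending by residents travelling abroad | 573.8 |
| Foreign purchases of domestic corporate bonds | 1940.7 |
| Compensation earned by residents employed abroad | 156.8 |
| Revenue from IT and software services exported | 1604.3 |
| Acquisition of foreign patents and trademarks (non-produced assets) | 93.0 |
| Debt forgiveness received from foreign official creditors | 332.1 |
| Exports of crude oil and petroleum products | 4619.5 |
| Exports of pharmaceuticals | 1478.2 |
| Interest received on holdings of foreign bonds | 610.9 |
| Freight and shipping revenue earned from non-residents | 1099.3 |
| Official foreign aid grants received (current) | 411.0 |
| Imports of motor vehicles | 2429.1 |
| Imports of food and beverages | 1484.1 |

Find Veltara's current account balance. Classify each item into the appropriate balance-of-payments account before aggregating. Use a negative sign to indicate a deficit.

Goods: 1478.2 + 4619.5 - 2429.1 - 1484.1 = 2184.5
Services: 1099.3 + 1604.3 - 573.8 = 2129.8
Primary income: -865.6 + 156.8 + 610.9 = -97.9
Secondary income: 411.0
Current account = 2184.5 + 2129.8 + (-97.9) + 411.0 = 4627.4
(Excluded from the current account — financial account: foreign purchases of domestic corporate bonds 1940.7; capital account: acquisition of foreign patents and trademarks (non-produced assets) 93.0, debt forgiveness received from foreign official creditors 332.1.)

4627.4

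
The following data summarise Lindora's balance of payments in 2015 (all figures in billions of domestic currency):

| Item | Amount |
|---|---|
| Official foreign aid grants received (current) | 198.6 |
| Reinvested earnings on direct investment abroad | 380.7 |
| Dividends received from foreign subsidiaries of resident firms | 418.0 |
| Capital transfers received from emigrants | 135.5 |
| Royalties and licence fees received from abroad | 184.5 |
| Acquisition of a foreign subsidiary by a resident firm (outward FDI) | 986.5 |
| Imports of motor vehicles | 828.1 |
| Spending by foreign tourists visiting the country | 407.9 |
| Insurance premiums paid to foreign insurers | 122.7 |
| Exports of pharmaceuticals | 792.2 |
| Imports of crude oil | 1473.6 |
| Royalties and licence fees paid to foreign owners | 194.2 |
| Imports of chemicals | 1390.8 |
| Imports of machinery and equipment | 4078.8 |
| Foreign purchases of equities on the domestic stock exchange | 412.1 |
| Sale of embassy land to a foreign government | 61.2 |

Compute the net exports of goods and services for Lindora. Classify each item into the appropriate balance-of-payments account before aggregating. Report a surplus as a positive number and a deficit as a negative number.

Goods: -1390.8 - 1473.6 - 828.1 - 4078.8 + 792.2 = -6979.1
Services: 407.9 + 184.5 - 194.2 - 122.7 = 275.5
Trade balance = -6979.1 + 275.5 = -6703.6
(Excluded from the trade balance — secondary income: official foreign aid grants received (current) 198.6; primary income: reinvested earnings on direct investment abroad 380.7, dividends received from foreign subsidiaries of resident firms 418.0; capital account: capital transfers received from emigrants 135.5, sale of embassy land to a foreign government 61.2; financial account: acquisition of a foreign subsidiary by a resident firm (outward FDI) 986.5, foreign purchases of equities on the domestic stock exchange 412.1.)

-6703.6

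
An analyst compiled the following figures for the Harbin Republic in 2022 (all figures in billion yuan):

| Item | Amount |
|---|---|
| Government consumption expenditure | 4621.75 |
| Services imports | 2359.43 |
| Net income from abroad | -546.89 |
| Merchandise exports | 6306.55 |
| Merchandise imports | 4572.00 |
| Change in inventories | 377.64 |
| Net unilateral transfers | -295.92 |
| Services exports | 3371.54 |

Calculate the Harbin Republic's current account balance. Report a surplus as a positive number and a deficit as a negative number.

Goods balance = 6306.55 - 4572.00 = 1734.55
Services balance = 3371.54 - 2359.43 = 1012.11
Trade balance (goods + services) = 1734.55 + 1012.11 = 2746.66
Net primary income = -546.89
Net secondary income = -295.92
Current account = 2746.66 + (-546.89) + (-295.92) = 1903.85

1903.85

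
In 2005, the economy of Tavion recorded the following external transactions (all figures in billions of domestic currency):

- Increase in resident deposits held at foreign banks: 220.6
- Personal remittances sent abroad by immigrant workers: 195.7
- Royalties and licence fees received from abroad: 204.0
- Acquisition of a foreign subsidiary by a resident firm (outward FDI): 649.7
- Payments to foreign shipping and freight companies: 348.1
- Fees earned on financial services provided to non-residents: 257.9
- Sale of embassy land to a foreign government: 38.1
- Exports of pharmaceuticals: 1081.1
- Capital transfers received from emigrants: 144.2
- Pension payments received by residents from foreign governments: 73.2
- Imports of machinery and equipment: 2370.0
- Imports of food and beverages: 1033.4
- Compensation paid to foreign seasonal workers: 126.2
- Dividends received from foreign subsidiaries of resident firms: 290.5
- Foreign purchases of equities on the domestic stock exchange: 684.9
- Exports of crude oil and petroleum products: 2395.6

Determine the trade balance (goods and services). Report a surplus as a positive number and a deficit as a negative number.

187.1

Goods: 2395.6 - 2370.0 - 1033.4 + 1081.1 = 73.3
Services: 257.9 - 348.1 + 204.0 = 113.8
Trade balance = 73.3 + 113.8 = 187.1
(Excluded from the trade balance — financial account: increase in resident deposits held at foreign banks 220.6, acquisition of a foreign subsidiary by a resident firm (outward FDI) 649.7, foreign purchases of equities on the domestic stock exchange 684.9; secondary income: personal remittances sent abroad by immigrant workers 195.7, pension payments received by residents from foreign governments 73.2; capital account: sale of embassy land to a foreign government 38.1, capital transfers received from emigrants 144.2; primary income: compensation paid to foreign seasonal workers 126.2, dividends received from foreign subsidiaries of resident firms 290.5.)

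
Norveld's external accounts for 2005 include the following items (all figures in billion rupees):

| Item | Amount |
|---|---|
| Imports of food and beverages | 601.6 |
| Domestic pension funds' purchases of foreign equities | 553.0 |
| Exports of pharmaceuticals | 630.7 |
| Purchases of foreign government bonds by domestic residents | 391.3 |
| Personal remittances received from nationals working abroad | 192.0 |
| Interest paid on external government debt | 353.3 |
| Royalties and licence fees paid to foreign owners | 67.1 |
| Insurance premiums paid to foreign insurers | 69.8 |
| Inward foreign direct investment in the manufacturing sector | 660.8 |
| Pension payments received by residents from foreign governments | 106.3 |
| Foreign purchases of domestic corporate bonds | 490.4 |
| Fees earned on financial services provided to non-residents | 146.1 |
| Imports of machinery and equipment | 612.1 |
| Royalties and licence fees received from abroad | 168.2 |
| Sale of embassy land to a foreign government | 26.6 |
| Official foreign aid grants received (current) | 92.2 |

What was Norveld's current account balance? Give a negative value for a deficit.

-368.4

Goods: -601.6 - 612.1 + 630.7 = -583.0
Services: 168.2 - 69.8 - 67.1 + 146.1 = 177.4
Primary income: -353.3
Secondary income: 192.0 + 106.3 + 92.2 = 390.5
Current account = (-583.0) + 177.4 + (-353.3) + 390.5 = -368.4
(Excluded from the current account — financial account: domestic pension funds' purchases of foreign equities 553.0, purchases of foreign government bonds by domestic residents 391.3, inward foreign direct investment in the manufacturing sector 660.8, foreign purchases of domestic corporate bonds 490.4; capital account: sale of embassy land to a foreign government 26.6.)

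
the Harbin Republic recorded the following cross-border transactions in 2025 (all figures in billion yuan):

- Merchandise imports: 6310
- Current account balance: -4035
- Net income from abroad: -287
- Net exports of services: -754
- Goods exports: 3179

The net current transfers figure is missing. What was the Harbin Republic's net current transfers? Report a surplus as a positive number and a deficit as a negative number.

Current account = goods balance + services balance + net primary income + net secondary income
Sum of the known components = -4172
Net current transfers = CA - (known components) = -4035 - (-4172) = 137

137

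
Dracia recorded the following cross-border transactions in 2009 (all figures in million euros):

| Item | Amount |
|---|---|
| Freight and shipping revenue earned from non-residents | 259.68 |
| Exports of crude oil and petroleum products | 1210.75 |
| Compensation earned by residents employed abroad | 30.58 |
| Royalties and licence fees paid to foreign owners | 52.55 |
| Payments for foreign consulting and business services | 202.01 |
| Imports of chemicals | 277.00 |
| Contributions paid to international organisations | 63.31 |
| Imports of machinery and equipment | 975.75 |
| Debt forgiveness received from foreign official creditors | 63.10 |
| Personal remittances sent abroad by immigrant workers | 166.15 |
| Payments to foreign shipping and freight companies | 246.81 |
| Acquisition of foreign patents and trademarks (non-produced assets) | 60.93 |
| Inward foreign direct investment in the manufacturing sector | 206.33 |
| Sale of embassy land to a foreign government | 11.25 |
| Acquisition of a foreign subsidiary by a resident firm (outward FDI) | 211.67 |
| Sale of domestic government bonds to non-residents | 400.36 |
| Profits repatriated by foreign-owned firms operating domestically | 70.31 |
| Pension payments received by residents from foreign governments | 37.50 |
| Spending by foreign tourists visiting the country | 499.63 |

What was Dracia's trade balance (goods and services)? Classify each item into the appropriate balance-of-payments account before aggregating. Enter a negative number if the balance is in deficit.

215.94

Goods: -277.00 + 1210.75 - 975.75 = -42.00
Services: -52.55 - 246.81 + 259.68 - 202.01 + 499.63 = 257.94
Trade balance = -42.00 + 257.94 = 215.94
(Excluded from the trade balance — primary income: compensation earned by residents employed abroad 30.58, profits repatriated by foreign-owned firms operating domestically 70.31; secondary income: contributions paid to international organisations 63.31, personal remittances sent abroad by immigrant workers 166.15, pension payments received by residents from foreign governments 37.50; capital account: debt forgiveness received from foreign official creditors 63.10, acquisition of foreign patents and trademarks (non-produced assets) 60.93, sale of embassy land to a foreign government 11.25; financial account: inward foreign direct investment in the manufacturing sector 206.33, acquisition of a foreign subsidiary by a resident firm (outward FDI) 211.67, sale of domestic government bonds to non-residents 400.36.)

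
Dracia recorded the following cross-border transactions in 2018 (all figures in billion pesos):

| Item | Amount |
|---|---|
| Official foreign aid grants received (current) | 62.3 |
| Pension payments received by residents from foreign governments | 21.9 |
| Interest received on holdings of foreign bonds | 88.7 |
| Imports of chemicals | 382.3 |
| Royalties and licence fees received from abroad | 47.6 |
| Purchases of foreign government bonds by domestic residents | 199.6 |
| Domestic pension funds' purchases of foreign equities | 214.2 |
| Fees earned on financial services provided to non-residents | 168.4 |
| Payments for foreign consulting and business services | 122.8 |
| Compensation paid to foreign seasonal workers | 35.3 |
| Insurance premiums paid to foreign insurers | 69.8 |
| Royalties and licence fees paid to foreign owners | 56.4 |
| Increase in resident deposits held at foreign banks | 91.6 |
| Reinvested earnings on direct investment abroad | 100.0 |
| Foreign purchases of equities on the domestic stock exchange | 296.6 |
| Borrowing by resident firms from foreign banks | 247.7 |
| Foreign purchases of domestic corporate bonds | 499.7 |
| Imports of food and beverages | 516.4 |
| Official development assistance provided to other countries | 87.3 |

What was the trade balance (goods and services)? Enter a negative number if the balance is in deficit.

-931.7

Goods: -382.3 - 516.4 = -898.7
Services: -122.8 - 69.8 - 56.4 + 168.4 + 47.6 = -33.0
Trade balance = -898.7 + (-33.0) = -931.7
(Excluded from the trade balance — secondary income: official foreign aid grants received (current) 62.3, pension payments received by residents from foreign governments 21.9, official development assistance provided to other countries 87.3; primary income: interest received on holdings of foreign bonds 88.7, compensation paid to foreign seasonal workers 35.3, reinvested earnings on direct investment abroad 100.0; financial account: purchases of foreign government bonds by domestic residents 199.6, domestic pension funds' purchases of foreign equities 214.2, increase in resident deposits held at foreign banks 91.6, foreign purchases of equities on the domestic stock exchange 296.6, borrowing by resident firms from foreign banks 247.7, foreign purchases of domestic corporate bonds 499.7.)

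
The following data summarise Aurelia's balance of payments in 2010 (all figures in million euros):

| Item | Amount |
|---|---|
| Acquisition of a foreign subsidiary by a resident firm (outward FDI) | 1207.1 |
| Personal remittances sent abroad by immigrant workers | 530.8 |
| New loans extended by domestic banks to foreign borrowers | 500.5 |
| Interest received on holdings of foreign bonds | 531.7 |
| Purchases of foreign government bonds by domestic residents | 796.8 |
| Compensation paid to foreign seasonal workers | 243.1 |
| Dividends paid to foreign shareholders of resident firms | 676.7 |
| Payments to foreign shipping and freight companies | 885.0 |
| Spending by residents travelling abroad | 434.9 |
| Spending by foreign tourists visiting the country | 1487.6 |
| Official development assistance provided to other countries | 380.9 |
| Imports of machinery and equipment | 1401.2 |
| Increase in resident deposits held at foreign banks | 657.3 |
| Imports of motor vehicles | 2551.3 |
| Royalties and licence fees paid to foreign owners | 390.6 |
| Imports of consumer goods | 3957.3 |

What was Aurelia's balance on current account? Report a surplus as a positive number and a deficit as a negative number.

-9432.5

Goods: -1401.2 - 2551.3 - 3957.3 = -7909.8
Services: -885.0 - 390.6 - 434.9 + 1487.6 = -222.9
Primary income: -243.1 - 676.7 + 531.7 = -388.1
Secondary income: -530.8 - 380.9 = -911.7
Current account = (-7909.8) + (-222.9) + (-388.1) + (-911.7) = -9432.5
(Excluded from the current account — financial account: acquisition of a foreign subsidiary by a resident firm (outward FDI) 1207.1, new loans extended by domestic banks to foreign borrowers 500.5, purchases of foreign government bonds by domestic residents 796.8, increase in resident deposits held at foreign banks 657.3.)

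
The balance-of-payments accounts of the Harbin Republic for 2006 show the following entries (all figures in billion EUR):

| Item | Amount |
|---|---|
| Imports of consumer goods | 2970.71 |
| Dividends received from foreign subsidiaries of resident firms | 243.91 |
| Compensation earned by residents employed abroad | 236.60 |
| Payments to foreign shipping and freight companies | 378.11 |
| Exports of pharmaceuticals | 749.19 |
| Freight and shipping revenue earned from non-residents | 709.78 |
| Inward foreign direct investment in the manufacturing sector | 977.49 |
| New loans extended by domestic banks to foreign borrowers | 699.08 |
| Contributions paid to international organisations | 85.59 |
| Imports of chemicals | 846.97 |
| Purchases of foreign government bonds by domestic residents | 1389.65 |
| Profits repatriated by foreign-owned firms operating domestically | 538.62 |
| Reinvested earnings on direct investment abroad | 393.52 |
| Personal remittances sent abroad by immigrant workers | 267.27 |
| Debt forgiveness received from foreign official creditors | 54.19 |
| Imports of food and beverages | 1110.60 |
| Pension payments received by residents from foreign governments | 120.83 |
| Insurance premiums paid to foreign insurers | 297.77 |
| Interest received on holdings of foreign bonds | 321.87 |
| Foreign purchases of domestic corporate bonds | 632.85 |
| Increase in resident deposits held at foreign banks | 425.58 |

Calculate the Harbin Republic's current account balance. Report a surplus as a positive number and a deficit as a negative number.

-3719.94

Goods: -2970.71 + 749.19 - 846.97 - 1110.60 = -4179.09
Services: -378.11 + 709.78 - 297.77 = 33.90
Primary income: 243.91 + 236.60 + 321.87 + 393.52 - 538.62 = 657.28
Secondary income: -267.27 - 85.59 + 120.83 = -232.03
Current account = (-4179.09) + 33.90 + 657.28 + (-232.03) = -3719.94
(Excluded from the current account — financial account: inward foreign direct investment in the manufacturing sector 977.49, new loans extended by domestic banks to foreign borrowers 699.08, purchases of foreign government bonds by domestic residents 1389.65, foreign purchases of domestic corporate bonds 632.85, increase in resident deposits held at foreign banks 425.58; capital account: debt forgiveness received from foreign official creditors 54.19.)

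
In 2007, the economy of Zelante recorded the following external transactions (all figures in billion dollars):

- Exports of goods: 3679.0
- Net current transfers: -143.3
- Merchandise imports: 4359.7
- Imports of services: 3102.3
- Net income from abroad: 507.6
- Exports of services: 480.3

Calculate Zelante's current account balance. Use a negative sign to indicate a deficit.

-2938.4

Goods balance = 3679.0 - 4359.7 = -680.7
Services balance = 480.3 - 3102.3 = -2622.0
Trade balance (goods + services) = -680.7 + (-2622.0) = -3302.7
Net primary income = 507.6
Net secondary income = -143.3
Current account = -3302.7 + 507.6 + (-143.3) = -2938.4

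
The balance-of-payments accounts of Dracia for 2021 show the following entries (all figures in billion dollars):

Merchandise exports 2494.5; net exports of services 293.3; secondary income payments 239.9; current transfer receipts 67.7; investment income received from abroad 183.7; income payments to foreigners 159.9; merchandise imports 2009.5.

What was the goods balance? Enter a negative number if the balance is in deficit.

Goods balance = 2494.5 - 2009.5 = 485.0

485.0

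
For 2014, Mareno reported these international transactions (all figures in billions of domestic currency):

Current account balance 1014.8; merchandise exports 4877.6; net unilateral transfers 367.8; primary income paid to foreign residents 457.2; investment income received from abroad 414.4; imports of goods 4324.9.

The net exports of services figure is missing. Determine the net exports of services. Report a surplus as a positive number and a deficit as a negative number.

137.1

Current account = goods balance + services balance + net primary income + net secondary income
Sum of the known components = 877.7
Net exports of services = CA - (known components) = 1014.8 - 877.7 = 137.1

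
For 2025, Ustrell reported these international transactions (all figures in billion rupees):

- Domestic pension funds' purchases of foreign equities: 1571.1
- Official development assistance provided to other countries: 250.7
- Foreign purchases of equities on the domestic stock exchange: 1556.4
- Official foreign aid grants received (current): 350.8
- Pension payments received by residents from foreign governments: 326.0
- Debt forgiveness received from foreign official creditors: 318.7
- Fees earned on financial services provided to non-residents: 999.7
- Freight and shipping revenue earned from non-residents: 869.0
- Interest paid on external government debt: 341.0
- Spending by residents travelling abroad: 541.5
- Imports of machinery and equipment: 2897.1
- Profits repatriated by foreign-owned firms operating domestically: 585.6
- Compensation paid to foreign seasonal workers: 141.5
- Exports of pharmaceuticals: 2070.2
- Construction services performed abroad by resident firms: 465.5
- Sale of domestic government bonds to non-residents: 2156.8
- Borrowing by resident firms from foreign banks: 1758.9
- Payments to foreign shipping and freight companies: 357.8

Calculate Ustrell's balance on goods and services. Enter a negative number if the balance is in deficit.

608.0

Goods: -2897.1 + 2070.2 = -826.9
Services: 999.7 - 541.5 - 357.8 + 869.0 + 465.5 = 1434.9
Trade balance = -826.9 + 1434.9 = 608.0
(Excluded from the trade balance — financial account: domestic pension funds' purchases of foreign equities 1571.1, foreign purchases of equities on the domestic stock exchange 1556.4, sale of domestic government bonds to non-residents 2156.8, borrowing by resident firms from foreign banks 1758.9; secondary income: official development assistance provided to other countries 250.7, official foreign aid grants received (current) 350.8, pension payments received by residents from foreign governments 326.0; capital account: debt forgiveness received from foreign official creditors 318.7; primary income: interest paid on external government debt 341.0, profits repatriated by foreign-owned firms operating domestically 585.6, compensation paid to foreign seasonal workers 141.5.)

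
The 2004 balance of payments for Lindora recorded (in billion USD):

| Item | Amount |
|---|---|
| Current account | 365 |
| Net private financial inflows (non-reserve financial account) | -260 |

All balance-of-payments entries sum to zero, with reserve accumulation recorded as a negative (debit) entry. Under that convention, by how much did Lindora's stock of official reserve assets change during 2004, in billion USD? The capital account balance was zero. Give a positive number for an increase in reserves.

105

Official reserve transactions balance = -(365 + (-260)) = -105
An accumulation of reserves is recorded as a debit (negative entry), so the change in the stock of reserves is the negative of that balance.
Change in official reserves = -(-105) = 105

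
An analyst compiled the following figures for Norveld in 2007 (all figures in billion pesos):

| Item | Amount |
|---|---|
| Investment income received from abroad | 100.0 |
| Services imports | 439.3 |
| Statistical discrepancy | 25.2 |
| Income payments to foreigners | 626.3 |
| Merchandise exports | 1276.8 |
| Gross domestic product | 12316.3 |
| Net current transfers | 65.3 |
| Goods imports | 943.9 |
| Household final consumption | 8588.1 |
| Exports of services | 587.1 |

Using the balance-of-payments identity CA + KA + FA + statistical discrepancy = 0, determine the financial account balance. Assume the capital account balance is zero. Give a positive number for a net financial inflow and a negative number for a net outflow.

Goods balance = 1276.8 - 943.9 = 332.9
Services balance = 587.1 - 439.3 = 147.8
Trade balance (goods + services) = 332.9 + 147.8 = 480.7
Net primary income = 100.0 - 626.3 = -526.3
Net secondary income = 65.3
Current account = 480.7 + (-526.3) + 65.3 = 19.7
Financial account = -(19.7 + 25.2) = -44.9

-44.9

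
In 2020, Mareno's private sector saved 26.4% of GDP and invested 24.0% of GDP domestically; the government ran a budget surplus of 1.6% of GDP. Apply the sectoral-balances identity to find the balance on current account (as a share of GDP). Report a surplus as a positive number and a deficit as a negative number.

By the sectoral-balances identity, CA = (S_private - I) + (T - G).
Private balance = 26.4 - 24.0 = 2.4
Government balance (T - G) = 1.6
CA = 2.4 + 1.6 = 4.0

4.0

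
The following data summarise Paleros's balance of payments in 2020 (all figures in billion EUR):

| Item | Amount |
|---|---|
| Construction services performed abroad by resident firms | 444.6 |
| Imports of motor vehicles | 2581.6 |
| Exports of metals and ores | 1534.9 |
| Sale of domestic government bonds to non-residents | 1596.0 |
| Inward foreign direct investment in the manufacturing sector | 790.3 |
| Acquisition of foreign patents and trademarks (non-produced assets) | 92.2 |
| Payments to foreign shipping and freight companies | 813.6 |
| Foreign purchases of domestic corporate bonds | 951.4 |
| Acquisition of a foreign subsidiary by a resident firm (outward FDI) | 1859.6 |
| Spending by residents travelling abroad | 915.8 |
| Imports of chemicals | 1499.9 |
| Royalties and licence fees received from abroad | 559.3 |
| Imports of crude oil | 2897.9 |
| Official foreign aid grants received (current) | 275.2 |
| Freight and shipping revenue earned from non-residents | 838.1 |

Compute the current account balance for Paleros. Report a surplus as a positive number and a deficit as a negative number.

-5056.7

Goods: -1499.9 + 1534.9 - 2897.9 - 2581.6 = -5444.5
Services: -915.8 - 813.6 + 559.3 + 838.1 + 444.6 = 112.6
Secondary income: 275.2
Current account = (-5444.5) + 112.6 + 275.2 = -5056.7
(Excluded from the current account — financial account: sale of domestic government bonds to non-residents 1596.0, inward foreign direct investment in the manufacturing sector 790.3, foreign purchases of domestic corporate bonds 951.4, acquisition of a foreign subsidiary by a resident firm (outward FDI) 1859.6; capital account: acquisition of foreign patents and trademarks (non-produced assets) 92.2.)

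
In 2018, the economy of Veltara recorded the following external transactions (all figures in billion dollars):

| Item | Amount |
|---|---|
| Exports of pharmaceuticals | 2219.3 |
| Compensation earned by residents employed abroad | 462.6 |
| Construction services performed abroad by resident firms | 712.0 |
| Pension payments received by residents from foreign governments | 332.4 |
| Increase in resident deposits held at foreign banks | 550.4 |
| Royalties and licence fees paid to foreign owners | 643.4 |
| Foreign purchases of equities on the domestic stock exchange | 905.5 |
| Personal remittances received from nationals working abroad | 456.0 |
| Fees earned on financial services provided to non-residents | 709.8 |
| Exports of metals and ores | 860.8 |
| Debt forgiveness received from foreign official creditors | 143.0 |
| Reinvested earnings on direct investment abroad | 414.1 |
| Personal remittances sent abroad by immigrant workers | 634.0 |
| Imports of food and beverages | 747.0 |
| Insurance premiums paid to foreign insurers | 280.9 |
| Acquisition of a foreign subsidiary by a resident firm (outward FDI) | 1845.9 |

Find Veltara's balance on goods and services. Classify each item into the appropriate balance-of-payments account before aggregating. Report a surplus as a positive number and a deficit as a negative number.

2830.6

Goods: 860.8 - 747.0 + 2219.3 = 2333.1
Services: 709.8 - 280.9 - 643.4 + 712.0 = 497.5
Trade balance = 2333.1 + 497.5 = 2830.6
(Excluded from the trade balance — primary income: compensation earned by residents employed abroad 462.6, reinvested earnings on direct investment abroad 414.1; secondary income: pension payments received by residents from foreign governments 332.4, personal remittances received from nationals working abroad 456.0, personal remittances sent abroad by immigrant workers 634.0; financial account: increase in resident deposits held at foreign banks 550.4, foreign purchases of equities on the domestic stock exchange 905.5, acquisition of a foreign subsidiary by a resident firm (outward FDI) 1845.9; capital account: debt forgiveness received from foreign official creditors 143.0.)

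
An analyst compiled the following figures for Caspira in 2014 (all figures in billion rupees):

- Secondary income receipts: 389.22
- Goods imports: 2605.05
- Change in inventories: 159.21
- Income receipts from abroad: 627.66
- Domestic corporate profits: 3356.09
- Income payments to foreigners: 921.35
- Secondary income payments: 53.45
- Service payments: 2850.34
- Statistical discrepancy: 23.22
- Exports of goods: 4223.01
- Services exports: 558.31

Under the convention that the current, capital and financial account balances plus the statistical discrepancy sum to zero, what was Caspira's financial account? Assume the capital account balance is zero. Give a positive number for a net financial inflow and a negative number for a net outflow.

608.77

Goods balance = 4223.01 - 2605.05 = 1617.96
Services balance = 558.31 - 2850.34 = -2292.03
Trade balance (goods + services) = 1617.96 + (-2292.03) = -674.07
Net primary income = 627.66 - 921.35 = -293.69
Net secondary income = 389.22 - 53.45 = 335.77
Current account = -674.07 + (-293.69) + 335.77 = -631.99
Financial account = -(-631.99 + 23.22) = 608.77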